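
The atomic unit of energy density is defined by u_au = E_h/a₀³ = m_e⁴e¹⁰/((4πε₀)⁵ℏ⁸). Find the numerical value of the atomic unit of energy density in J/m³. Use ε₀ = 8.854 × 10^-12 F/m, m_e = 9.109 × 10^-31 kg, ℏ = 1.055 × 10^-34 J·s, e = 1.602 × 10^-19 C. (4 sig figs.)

u_au = E_h/a₀³ = m_e⁴e¹⁰/((4πε₀)⁵ℏ⁸)
E_h = 4.354 × 10^-18 J
a₀ = 5.297 × 10^-11 m
E_h/a₀³ = 2.929 × 10^13 J/m³

2.929 × 10^13 J/m³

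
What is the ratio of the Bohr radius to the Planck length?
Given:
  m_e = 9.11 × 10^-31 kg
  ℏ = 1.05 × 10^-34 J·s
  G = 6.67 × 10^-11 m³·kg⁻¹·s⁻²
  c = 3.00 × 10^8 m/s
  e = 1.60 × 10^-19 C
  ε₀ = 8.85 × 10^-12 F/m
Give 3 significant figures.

3.26 × 10^24

Bohr radius: a₀ = 4πε₀ℏ²/(m_e e²) = 5.26 × 10^-11 m
Planck length: ℓ_P = √(ℏG/c³) = 1.61 × 10^-35 m
ratio = 5.26 × 10^-11 / 1.61 × 10^-35 = 3.26 × 10^24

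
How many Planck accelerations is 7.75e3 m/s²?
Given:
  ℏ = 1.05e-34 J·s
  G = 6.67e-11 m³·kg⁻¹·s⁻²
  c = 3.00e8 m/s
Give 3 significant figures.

1.39e-48

Planck acceleration: a_P = √(c⁷/(ℏG)) = 5.59e51 m/s².
7.75e3 / 5.59e51 = 1.39e-48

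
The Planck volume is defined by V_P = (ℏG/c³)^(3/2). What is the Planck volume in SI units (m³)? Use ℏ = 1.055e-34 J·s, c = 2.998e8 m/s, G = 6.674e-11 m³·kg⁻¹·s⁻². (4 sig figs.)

V_P = (ℏG/c³)^(3/2)
  = √(1.784e-209)
  = 4.224e-105 m³

4.224e-105 m³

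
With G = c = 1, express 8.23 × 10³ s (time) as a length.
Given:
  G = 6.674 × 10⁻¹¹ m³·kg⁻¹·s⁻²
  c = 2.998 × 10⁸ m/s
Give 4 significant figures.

2.467 × 10¹² m

Time → length via c.
8.23 × 10³ s × (c) = 2.467 × 10¹² m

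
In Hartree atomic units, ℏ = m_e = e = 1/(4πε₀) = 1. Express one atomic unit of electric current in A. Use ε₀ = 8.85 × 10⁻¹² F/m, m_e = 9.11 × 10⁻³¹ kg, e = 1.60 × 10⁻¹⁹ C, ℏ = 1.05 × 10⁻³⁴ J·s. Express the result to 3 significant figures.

6.67 × 10⁻³ A

Dimensional analysis gives I_au = e E_h/ℏ = m_e e⁵/((4πε₀)²ℏ³).
E_h = 4.38 × 10⁻¹⁸ J
e·E_h/ℏ = 6.67 × 10⁻³ A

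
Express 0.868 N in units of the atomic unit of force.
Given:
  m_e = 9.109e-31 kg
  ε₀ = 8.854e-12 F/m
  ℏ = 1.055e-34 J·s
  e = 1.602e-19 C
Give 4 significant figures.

1.056e7

atomic unit of force: F_au = E_h/a₀ = m_e²e⁶/((4πε₀)³ℏ⁴) = 8.220e-8 N.
0.868 / 8.220e-8 = 1.056e7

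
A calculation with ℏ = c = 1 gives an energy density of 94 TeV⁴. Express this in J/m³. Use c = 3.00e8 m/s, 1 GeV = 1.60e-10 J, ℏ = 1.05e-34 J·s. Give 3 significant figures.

1.97e51 J/m³

[E]/[L]³ = [E]⁴/(ℏc)³; restore (ℏc)⁻³.
1 GeV⁴ → 1/(ℏc)³ × (1 GeV in J)⁴ = 2.10e37 J/m³.
Convert the energy scale: 94 TeV⁴ = 9.40e13 GeV⁴.
Result: 9.40e13 × 2.10e37 = 1.97e51 J/m³.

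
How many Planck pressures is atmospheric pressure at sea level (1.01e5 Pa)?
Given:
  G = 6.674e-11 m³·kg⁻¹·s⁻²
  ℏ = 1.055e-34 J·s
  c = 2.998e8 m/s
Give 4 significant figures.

2.180e-109

Planck pressure: p_P = c⁷/(ℏG²) = 4.632e113 Pa.
1.01e5 / 4.632e113 = 2.180e-109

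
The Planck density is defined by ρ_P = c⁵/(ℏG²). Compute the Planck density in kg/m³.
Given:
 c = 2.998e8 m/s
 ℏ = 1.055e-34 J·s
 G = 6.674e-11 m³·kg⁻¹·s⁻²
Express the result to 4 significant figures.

5.154e96 kg/m³

ρ_P = c⁵/(ℏG²)
  = 2.422e42 / 4.699e-55
  = 5.154e96 kg/m³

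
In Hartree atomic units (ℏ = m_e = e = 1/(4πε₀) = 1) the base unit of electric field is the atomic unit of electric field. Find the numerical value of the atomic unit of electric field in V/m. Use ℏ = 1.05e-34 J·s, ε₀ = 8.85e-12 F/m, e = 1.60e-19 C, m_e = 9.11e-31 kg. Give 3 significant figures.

5.20e11 V/m

E_au = E_h/(e a₀) = m_e²e⁵/((4πε₀)³ℏ⁴)
E_h = 4.38e-18 J
a₀ = 5.26e-11 m
E_h/(e·a₀) = 5.20e11 V/m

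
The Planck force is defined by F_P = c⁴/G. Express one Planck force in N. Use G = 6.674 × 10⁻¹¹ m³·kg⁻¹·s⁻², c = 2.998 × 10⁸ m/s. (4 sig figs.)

F_P = c⁴/G
  = 8.078 × 10³³ / 6.674 × 10⁻¹¹
  = 1.210 × 10⁴⁴ N

1.210 × 10⁴⁴ N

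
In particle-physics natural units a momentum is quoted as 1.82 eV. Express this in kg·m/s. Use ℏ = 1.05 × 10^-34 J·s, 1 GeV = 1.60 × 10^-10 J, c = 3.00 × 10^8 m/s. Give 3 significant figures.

Momentum is [E]/c; divide by c.
1 GeV → 1/c × (1 GeV in J) = 5.33 × 10^-19 kg·m/s.
Convert the energy scale: 1.82 eV = 1.82 × 10^-9 GeV.
Result: 1.82 × 10^-9 × 5.33 × 10^-19 = 9.71 × 10^-28 kg·m/s.

9.71 × 10^-28 kg·m/s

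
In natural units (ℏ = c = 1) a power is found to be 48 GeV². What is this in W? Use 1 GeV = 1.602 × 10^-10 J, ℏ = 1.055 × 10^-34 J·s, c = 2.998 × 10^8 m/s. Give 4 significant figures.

1.168 × 10^16 W

Power is [E]/[T] = [E]²/ℏ.
1 GeV² → 1/ℏ × (1 GeV in J)² = 2.433 × 10^14 W.
Result: 48 × 2.433 × 10^14 = 1.168 × 10^16 W.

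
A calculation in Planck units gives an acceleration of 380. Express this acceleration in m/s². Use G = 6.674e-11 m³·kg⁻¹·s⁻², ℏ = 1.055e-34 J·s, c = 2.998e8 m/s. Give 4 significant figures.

One Planck acceleration: a_P = √(c⁷/(ℏG)) = 5.560e51 m/s².
380 × 5.560e51 m/s² = 2.113e54 m/s²

2.113e54 m/s²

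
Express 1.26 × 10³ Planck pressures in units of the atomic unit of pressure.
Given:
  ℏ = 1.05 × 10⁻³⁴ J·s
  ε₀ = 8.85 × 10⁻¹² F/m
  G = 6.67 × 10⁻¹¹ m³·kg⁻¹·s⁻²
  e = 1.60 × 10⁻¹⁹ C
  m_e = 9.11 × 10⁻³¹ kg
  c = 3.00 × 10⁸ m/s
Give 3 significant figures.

1.96 × 10¹⁰³

Planck pressure: p_P = c⁷/(ℏG²) = 4.68 × 10¹¹³ Pa
atomic unit of pressure: P_au = E_h/a₀³ = m_e⁴e¹⁰/((4πε₀)⁵ℏ⁸) = 3.01 × 10¹³ Pa
1.26 × 10³ × 4.68 × 10¹¹³ / 3.01 × 10¹³ = 1.96 × 10¹⁰³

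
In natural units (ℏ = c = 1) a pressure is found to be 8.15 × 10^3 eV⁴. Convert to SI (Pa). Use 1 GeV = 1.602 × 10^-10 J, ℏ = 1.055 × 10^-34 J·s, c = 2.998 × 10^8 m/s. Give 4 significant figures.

1.697 × 10^5 Pa

Pressure is [E]/[L]³ = [E]⁴/(ℏc)³.
1 GeV⁴ → 1/(ℏc)³ × (1 GeV in J)⁴ = 2.082 × 10^37 Pa.
Convert the energy scale: 8.15 × 10^3 eV⁴ = 8.15 × 10^-33 GeV⁴.
Result: 8.15 × 10^-33 × 2.082 × 10^37 = 1.697 × 10^5 Pa.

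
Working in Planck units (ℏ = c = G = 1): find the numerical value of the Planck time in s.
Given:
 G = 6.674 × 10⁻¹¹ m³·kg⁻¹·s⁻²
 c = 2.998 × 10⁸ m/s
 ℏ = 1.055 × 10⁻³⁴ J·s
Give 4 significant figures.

The unique combination of the constants set to 1 with dimensions of time is t_P = √(ℏG/c⁵).
  = √(2.907 × 10⁻⁸⁷)
  = 5.392 × 10⁻⁴⁴ s

5.392 × 10⁻⁴⁴ s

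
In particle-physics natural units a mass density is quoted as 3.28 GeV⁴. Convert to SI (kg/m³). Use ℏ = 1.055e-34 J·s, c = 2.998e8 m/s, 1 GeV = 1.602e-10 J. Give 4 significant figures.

Mass density is [E]/(c²[L]³) = [E]⁴/(ℏ³c⁵).
1 GeV⁴ → 1/(ℏ³c⁵) × (1 GeV in J)⁴ = 2.316e20 kg/m³.
Result: 3.28 × 2.316e20 = 7.596e20 kg/m³.

7.596e20 kg/m³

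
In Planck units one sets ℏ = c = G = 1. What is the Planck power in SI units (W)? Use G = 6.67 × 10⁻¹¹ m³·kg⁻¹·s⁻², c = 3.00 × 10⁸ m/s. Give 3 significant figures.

P_P = c⁵/G
  = 2.43 × 10⁴² / 6.67 × 10⁻¹¹
  = 3.64 × 10⁵² W

3.64 × 10⁵² W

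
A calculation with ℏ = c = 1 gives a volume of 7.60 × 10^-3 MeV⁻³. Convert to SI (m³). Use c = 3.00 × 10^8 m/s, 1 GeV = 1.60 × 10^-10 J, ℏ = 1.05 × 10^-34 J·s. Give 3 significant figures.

5.80 × 10^-41 m³

Volume is [L]³ = [E]⁻³·(ℏc)³.
1 GeV⁻³ → (ℏc)³ × (1 GeV in J)⁻³ = 7.63 × 10^-48 m³.
Convert the energy scale: 7.60 × 10^-3 MeV⁻³ = 7.60 × 10^6 GeV⁻³.
Result: 7.60 × 10^6 × 7.63 × 10^-48 = 5.80 × 10^-41 m³.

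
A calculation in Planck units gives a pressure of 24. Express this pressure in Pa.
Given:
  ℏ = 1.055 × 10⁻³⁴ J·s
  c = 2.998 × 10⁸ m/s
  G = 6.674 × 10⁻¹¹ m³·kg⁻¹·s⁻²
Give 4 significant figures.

1.112 × 10¹¹⁵ Pa

One Planck pressure: p_P = c⁷/(ℏG²) = 4.632 × 10¹¹³ Pa.
24 × 4.632 × 10¹¹³ Pa = 1.112 × 10¹¹⁵ Pa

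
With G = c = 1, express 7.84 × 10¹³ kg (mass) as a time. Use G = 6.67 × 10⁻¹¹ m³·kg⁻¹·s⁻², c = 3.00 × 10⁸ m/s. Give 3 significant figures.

Mass → time via G/c³.
7.84 × 10¹³ kg × (G/c³) = 1.94 × 10⁻²² s

1.94 × 10⁻²² s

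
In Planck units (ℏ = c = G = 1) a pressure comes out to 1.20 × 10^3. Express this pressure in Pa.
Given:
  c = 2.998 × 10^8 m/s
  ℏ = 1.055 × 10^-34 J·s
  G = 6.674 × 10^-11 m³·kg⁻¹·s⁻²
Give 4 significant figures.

One Planck pressure: p_P = c⁷/(ℏG²) = 4.632 × 10^113 Pa.
1.20 × 10^3 × 4.632 × 10^113 Pa = 5.559 × 10^116 Pa

5.559 × 10^116 Pa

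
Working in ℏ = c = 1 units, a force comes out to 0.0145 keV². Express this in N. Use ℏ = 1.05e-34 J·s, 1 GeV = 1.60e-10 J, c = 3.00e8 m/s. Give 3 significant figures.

1.18e-8 N

Force is [E]/[L] = [E]²/(ℏc); restore (ℏc)⁻¹.
1 GeV² → 1/(ℏc) × (1 GeV in J)² = 8.13e5 N.
Convert the energy scale: 0.0145 keV² = 1.45e-14 GeV².
Result: 1.45e-14 × 8.13e5 = 1.18e-8 N.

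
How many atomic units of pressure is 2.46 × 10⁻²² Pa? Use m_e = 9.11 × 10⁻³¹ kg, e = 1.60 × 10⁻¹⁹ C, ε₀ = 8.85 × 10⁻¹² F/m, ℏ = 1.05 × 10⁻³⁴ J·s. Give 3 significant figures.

8.16 × 10⁻³⁶

atomic unit of pressure: P_au = E_h/a₀³ = m_e⁴e¹⁰/((4πε₀)⁵ℏ⁸) = 3.01 × 10¹³ Pa.
2.46 × 10⁻²² / 3.01 × 10¹³ = 8.16 × 10⁻³⁶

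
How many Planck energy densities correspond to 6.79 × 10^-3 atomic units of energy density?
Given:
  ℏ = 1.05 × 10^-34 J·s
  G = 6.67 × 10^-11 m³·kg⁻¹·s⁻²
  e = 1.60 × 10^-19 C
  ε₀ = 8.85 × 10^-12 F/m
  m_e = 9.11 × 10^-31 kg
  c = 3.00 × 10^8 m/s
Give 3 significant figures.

atomic unit of energy density: u_au = E_h/a₀³ = m_e⁴e¹⁰/((4πε₀)⁵ℏ⁸) = 3.01 × 10^13 J/m³
Planck energy density: u_P = c⁷/(ℏG²) = 4.68 × 10^113 J/m³
6.79 × 10^-3 × 3.01 × 10^13 / 4.68 × 10^113 = 4.37 × 10^-103

4.37 × 10^-103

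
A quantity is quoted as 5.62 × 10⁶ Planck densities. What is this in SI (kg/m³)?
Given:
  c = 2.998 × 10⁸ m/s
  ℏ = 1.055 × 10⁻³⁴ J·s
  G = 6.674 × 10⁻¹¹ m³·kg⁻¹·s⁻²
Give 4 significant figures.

2.896 × 10¹⁰³ kg/m³

One Planck density: ρ_P = c⁵/(ℏG²) = 5.154 × 10⁹⁶ kg/m³.
5.62 × 10⁶ × 5.154 × 10⁹⁶ kg/m³ = 2.896 × 10¹⁰³ kg/m³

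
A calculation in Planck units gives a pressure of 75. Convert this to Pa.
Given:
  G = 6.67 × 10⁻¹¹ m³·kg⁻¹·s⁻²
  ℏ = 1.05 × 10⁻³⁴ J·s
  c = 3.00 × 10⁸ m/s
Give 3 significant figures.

3.51 × 10¹¹⁵ Pa

One Planck pressure: p_P = c⁷/(ℏG²) = 4.68 × 10¹¹³ Pa.
75 × 4.68 × 10¹¹³ Pa = 3.51 × 10¹¹⁵ Pa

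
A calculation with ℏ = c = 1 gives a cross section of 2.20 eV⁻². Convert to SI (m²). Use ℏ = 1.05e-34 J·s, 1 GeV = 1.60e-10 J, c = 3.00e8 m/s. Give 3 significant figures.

Area is [L]² = [E]⁻²·(ℏc)²; restore (ℏc)².
1 GeV⁻² → (ℏc)² × (1 GeV in J)⁻² = 3.88e-32 m².
Convert the energy scale: 2.20 eV⁻² = 2.20e18 GeV⁻².
Result: 2.20e18 × 3.88e-32 = 8.53e-14 m².

8.53e-14 m²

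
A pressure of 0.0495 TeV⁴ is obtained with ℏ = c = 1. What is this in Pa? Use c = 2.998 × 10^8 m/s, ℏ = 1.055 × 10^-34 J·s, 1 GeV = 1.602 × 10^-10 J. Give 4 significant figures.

1.030 × 10^48 Pa

Pressure is [E]/[L]³ = [E]⁴/(ℏc)³.
1 GeV⁴ → 1/(ℏc)³ × (1 GeV in J)⁴ = 2.082 × 10^37 Pa.
Convert the energy scale: 0.0495 TeV⁴ = 4.95 × 10^10 GeV⁴.
Result: 4.95 × 10^10 × 2.082 × 10^37 = 1.030 × 10^48 Pa.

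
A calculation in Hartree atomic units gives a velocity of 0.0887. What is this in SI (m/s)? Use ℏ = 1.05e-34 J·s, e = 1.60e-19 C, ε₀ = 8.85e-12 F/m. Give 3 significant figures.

One atomic unit of velocity: v_au = e²/(4πε₀ℏ) = 2.19e6 m/s.
0.0887 × 2.19e6 m/s = 1.94e5 m/s

1.94e5 m/s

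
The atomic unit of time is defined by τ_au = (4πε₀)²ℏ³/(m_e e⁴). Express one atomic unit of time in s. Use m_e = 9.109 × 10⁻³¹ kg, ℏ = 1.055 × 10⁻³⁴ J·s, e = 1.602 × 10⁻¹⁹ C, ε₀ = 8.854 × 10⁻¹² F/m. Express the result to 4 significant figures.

τ_au = (4πε₀)²ℏ³/(m_e e⁴)
E_h = 4.354 × 10⁻¹⁸ J
ℏ/E_h = 2.423 × 10⁻¹⁷ s

2.423 × 10⁻¹⁷ s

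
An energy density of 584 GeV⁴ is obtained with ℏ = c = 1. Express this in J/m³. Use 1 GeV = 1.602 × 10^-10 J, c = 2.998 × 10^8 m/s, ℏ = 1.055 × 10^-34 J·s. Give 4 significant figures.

1.216 × 10^40 J/m³

[E]/[L]³ = [E]⁴/(ℏc)³; restore (ℏc)⁻³.
1 GeV⁴ → 1/(ℏc)³ × (1 GeV in J)⁴ = 2.082 × 10^37 J/m³.
Result: 584 × 2.082 × 10^37 = 1.216 × 10^40 J/m³.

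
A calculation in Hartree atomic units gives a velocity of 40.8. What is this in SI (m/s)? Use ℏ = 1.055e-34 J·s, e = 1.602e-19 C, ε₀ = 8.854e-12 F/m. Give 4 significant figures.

One atomic unit of velocity: v_au = e²/(4πε₀ℏ) = 2.186e6 m/s.
40.8 × 2.186e6 m/s = 8.920e7 m/s

8.920e7 m/s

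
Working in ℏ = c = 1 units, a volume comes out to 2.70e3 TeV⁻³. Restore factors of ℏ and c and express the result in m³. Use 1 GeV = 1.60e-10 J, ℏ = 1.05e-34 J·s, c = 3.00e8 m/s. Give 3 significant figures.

2.06e-53 m³

Volume is [L]³ = [E]⁻³·(ℏc)³.
1 GeV⁻³ → (ℏc)³ × (1 GeV in J)⁻³ = 7.63e-48 m³.
Convert the energy scale: 2.70e3 TeV⁻³ = 2.70e-6 GeV⁻³.
Result: 2.70e-6 × 7.63e-48 = 2.06e-53 m³.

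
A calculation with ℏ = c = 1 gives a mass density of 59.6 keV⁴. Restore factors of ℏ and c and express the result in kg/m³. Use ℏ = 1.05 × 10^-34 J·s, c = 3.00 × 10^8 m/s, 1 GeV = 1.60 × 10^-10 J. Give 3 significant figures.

Mass density is [E]/(c²[L]³) = [E]⁴/(ℏ³c⁵).
1 GeV⁴ → 1/(ℏ³c⁵) × (1 GeV in J)⁴ = 2.33 × 10^20 kg/m³.
Convert the energy scale: 59.6 keV⁴ = 5.96 × 10^-23 GeV⁴.
Result: 5.96 × 10^-23 × 2.33 × 10^20 = 0.0139 kg/m³.

0.0139 kg/m³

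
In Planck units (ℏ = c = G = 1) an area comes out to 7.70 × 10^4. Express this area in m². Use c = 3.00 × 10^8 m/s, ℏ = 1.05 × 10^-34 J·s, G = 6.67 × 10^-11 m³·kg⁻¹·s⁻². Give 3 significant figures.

2.00 × 10^-65 m²

One Planck area: A_P = ℏG/c³ = 2.59 × 10^-70 m².
7.70 × 10^4 × 2.59 × 10^-70 m² = 2.00 × 10^-65 m²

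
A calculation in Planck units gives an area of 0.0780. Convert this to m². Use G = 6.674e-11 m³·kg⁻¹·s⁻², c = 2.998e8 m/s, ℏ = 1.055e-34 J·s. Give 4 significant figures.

2.038e-71 m²

One Planck area: A_P = ℏG/c³ = 2.613e-70 m².
0.0780 × 2.613e-70 m² = 2.038e-71 m²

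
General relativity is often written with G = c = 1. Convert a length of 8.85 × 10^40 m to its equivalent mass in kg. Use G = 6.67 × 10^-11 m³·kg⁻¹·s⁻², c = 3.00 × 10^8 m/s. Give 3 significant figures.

Length → mass via c²/G.
8.85 × 10^40 m × (c²/G) = 1.19 × 10^68 kg

1.19 × 10^68 kg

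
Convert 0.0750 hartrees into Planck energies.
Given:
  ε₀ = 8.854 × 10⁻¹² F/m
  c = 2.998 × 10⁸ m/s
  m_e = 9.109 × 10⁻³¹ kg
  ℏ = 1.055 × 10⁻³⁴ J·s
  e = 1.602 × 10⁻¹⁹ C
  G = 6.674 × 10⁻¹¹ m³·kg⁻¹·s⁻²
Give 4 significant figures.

1.669 × 10⁻²⁸

hartree: E_h = m_e e⁴/(4πε₀ℏ)² = 4.354 × 10⁻¹⁸ J
Planck energy: E_P = √(ℏc⁵/G) = 1.957 × 10⁹ J
0.0750 × 4.354 × 10⁻¹⁸ / 1.957 × 10⁹ = 1.669 × 10⁻²⁸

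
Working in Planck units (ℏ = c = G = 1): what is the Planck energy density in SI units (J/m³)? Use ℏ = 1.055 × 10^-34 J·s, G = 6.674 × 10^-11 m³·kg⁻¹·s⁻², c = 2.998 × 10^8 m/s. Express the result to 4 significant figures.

4.632 × 10^113 J/m³

From ℏ = c = G = 1 the energy density scale is u_P = c⁷/(ℏG²).
  = 2.177 × 10^59 / 4.699 × 10^-55
  = 4.632 × 10^113 J/m³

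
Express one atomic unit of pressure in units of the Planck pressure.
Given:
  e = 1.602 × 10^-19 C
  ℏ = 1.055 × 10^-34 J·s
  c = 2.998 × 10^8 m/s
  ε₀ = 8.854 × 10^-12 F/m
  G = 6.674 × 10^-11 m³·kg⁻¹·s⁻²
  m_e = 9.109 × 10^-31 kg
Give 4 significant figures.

6.323 × 10^-101

atomic unit of pressure: P_au = E_h/a₀³ = m_e⁴e¹⁰/((4πε₀)⁵ℏ⁸) = 2.929 × 10^13 Pa
Planck pressure: p_P = c⁷/(ℏG²) = 4.632 × 10^113 Pa
ratio = 2.929 × 10^13 / 4.632 × 10^113 = 6.323 × 10^-101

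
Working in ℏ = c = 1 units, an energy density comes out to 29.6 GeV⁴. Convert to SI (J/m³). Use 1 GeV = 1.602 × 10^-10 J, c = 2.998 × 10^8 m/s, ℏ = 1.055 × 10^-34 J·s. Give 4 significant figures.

[E]/[L]³ = [E]⁴/(ℏc)³; restore (ℏc)⁻³.
1 GeV⁴ → 1/(ℏc)³ × (1 GeV in J)⁴ = 2.082 × 10^37 J/m³.
Result: 29.6 × 2.082 × 10^37 = 6.162 × 10^38 J/m³.

6.162 × 10^38 J/m³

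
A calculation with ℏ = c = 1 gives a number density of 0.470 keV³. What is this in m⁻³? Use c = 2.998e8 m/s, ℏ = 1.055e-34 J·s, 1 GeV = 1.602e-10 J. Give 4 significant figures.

6.107e28 m⁻³

Number density is [L]⁻³ = [E]³/(ℏc)³.
1 GeV³ → 1/(ℏc)³ × (1 GeV in J)³ = 1.299e47 m⁻³.
Convert the energy scale: 0.470 keV³ = 4.70e-19 GeV³.
Result: 4.70e-19 × 1.299e47 = 6.107e28 m⁻³.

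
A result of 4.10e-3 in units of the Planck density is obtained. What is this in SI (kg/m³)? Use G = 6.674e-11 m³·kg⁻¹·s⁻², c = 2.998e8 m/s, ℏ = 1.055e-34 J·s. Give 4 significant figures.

2.113e94 kg/m³

One Planck density: ρ_P = c⁵/(ℏG²) = 5.154e96 kg/m³.
4.10e-3 × 5.154e96 kg/m³ = 2.113e94 kg/m³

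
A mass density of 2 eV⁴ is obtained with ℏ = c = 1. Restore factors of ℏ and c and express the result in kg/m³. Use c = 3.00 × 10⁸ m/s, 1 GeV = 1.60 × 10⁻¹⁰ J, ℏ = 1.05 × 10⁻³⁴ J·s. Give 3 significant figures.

4.66 × 10⁻¹⁶ kg/m³

Mass density is [E]/(c²[L]³) = [E]⁴/(ℏ³c⁵).
1 GeV⁴ → 1/(ℏ³c⁵) × (1 GeV in J)⁴ = 2.33 × 10²⁰ kg/m³.
Convert the energy scale: 2 eV⁴ = 2.00 × 10⁻³⁶ GeV⁴.
Result: 2.00 × 10⁻³⁶ × 2.33 × 10²⁰ = 4.66 × 10⁻¹⁶ kg/m³.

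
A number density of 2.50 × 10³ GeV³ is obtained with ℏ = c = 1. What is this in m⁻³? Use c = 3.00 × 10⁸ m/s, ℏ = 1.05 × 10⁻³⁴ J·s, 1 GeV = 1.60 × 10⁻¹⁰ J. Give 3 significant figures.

3.28 × 10⁵⁰ m⁻³

Number density is [L]⁻³ = [E]³/(ℏc)³.
1 GeV³ → 1/(ℏc)³ × (1 GeV in J)³ = 1.31 × 10⁴⁷ m⁻³.
Result: 2.50 × 10³ × 1.31 × 10⁴⁷ = 3.28 × 10⁵⁰ m⁻³.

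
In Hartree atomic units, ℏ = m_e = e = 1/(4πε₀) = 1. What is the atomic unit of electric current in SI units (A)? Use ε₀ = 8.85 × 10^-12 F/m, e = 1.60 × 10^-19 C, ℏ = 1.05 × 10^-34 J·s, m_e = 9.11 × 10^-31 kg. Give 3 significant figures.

6.67 × 10^-3 A

From ℏ = m_e = e = 1/(4πε₀) = 1 the current scale is I_au = e E_h/ℏ = m_e e⁵/((4πε₀)²ℏ³).
E_h = 4.38 × 10^-18 J
e·E_h/ℏ = 6.67 × 10^-3 A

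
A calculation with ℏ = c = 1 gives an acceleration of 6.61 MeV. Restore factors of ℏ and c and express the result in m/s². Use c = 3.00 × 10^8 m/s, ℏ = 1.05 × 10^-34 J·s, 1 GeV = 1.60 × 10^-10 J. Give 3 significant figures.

3.02 × 10^30 m/s²

Acceleration is [L]/[T]² = c·[E]/ℏ.
1 GeV → c/ℏ × (1 GeV in J) = 4.57 × 10^32 m/s².
Convert the energy scale: 6.61 MeV = 6.61 × 10^-3 GeV.
Result: 6.61 × 10^-3 × 4.57 × 10^32 = 3.02 × 10^30 m/s².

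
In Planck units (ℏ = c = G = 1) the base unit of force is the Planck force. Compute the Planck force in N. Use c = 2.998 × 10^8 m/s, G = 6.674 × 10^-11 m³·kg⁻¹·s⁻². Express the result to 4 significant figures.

1.210 × 10^44 N

F_P = c⁴/G
  = 8.078 × 10^33 / 6.674 × 10^-11
  = 1.210 × 10^44 N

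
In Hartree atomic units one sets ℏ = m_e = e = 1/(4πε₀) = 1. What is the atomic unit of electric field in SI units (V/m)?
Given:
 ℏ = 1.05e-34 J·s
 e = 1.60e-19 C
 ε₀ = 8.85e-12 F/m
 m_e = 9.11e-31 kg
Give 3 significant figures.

5.20e11 V/m

E_au = E_h/(e a₀) = m_e²e⁵/((4πε₀)³ℏ⁴)
E_h = 4.38e-18 J
a₀ = 5.26e-11 m
E_h/(e·a₀) = 5.20e11 V/m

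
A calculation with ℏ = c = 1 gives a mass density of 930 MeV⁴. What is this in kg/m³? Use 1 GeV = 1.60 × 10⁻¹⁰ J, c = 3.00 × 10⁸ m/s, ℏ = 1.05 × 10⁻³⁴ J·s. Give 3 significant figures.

2.17 × 10¹¹ kg/m³

Mass density is [E]/(c²[L]³) = [E]⁴/(ℏ³c⁵).
1 GeV⁴ → 1/(ℏ³c⁵) × (1 GeV in J)⁴ = 2.33 × 10²⁰ kg/m³.
Convert the energy scale: 930 MeV⁴ = 9.30 × 10⁻¹⁰ GeV⁴.
Result: 9.30 × 10⁻¹⁰ × 2.33 × 10²⁰ = 2.17 × 10¹¹ kg/m³.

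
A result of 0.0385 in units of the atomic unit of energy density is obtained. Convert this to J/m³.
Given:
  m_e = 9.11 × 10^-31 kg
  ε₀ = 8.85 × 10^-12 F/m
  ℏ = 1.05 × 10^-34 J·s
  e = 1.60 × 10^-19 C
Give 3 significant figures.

1.16 × 10^12 J/m³

One atomic unit of energy density: u_au = E_h/a₀³ = m_e⁴e¹⁰/((4πε₀)⁵ℏ⁸) = 3.01 × 10^13 J/m³.
0.0385 × 3.01 × 10^13 J/m³ = 1.16 × 10^12 J/m³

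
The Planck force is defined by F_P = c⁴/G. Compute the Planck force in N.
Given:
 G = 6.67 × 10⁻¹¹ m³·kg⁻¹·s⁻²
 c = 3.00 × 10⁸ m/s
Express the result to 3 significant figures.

1.21 × 10⁴⁴ N

F_P = c⁴/G
  = 8.10 × 10³³ / 6.67 × 10⁻¹¹
  = 1.21 × 10⁴⁴ N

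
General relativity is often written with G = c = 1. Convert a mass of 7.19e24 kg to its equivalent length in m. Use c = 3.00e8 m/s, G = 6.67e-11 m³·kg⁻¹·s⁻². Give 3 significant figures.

In G = c = 1 units mass has dimensions of length; the conversion factor is G/c².
7.19e24 kg × (G/c²) = 5.33e-3 m

5.33e-3 m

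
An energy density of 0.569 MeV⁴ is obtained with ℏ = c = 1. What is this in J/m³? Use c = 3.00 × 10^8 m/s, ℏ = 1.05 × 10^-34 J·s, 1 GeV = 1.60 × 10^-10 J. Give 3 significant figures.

1.19 × 10^25 J/m³

[E]/[L]³ = [E]⁴/(ℏc)³; restore (ℏc)⁻³.
1 GeV⁴ → 1/(ℏc)³ × (1 GeV in J)⁴ = 2.10 × 10^37 J/m³.
Convert the energy scale: 0.569 MeV⁴ = 5.69 × 10^-13 GeV⁴.
Result: 5.69 × 10^-13 × 2.10 × 10^37 = 1.19 × 10^25 J/m³.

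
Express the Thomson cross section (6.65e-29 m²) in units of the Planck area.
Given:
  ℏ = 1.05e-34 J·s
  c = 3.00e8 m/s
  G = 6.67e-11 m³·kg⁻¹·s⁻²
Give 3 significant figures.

2.56e41

Planck area: A_P = ℏG/c³ = 2.59e-70 m².
6.65e-29 / 2.59e-70 = 2.56e41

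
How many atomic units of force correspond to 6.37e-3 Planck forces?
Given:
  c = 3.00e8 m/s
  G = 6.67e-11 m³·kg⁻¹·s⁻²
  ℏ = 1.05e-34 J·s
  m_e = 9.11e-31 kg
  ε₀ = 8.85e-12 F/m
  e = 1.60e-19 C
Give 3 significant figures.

9.29e48

Planck force: F_P = c⁴/G = 1.21e44 N
atomic unit of force: F_au = E_h/a₀ = m_e²e⁶/((4πε₀)³ℏ⁴) = 8.33e-8 N
6.37e-3 × 1.21e44 / 8.33e-8 = 9.29e48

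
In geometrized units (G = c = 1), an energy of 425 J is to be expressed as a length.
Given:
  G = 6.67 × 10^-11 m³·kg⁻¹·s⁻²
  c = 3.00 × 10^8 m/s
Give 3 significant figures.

Energy → length via G/c⁴.
425 J × (G/c⁴) = 3.50 × 10^-42 m

3.50 × 10^-42 m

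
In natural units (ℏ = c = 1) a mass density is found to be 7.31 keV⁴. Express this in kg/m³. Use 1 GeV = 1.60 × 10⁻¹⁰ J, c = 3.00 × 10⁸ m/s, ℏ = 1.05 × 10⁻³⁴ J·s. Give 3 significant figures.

Mass density is [E]/(c²[L]³) = [E]⁴/(ℏ³c⁵).
1 GeV⁴ → 1/(ℏ³c⁵) × (1 GeV in J)⁴ = 2.33 × 10²⁰ kg/m³.
Convert the energy scale: 7.31 keV⁴ = 7.31 × 10⁻²⁴ GeV⁴.
Result: 7.31 × 10⁻²⁴ × 2.33 × 10²⁰ = 1.70 × 10⁻³ kg/m³.

1.70 × 10⁻³ kg/m³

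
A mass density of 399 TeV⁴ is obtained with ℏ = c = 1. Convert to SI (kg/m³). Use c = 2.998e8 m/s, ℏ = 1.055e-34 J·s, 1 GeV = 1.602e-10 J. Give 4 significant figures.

9.241e34 kg/m³

Mass density is [E]/(c²[L]³) = [E]⁴/(ℏ³c⁵).
1 GeV⁴ → 1/(ℏ³c⁵) × (1 GeV in J)⁴ = 2.316e20 kg/m³.
Convert the energy scale: 399 TeV⁴ = 3.99e14 GeV⁴.
Result: 3.99e14 × 2.316e20 = 9.241e34 kg/m³.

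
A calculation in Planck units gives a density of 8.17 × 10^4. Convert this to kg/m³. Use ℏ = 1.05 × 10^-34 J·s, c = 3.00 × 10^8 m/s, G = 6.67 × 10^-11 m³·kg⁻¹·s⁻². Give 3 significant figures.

One Planck density: ρ_P = c⁵/(ℏG²) = 5.20 × 10^96 kg/m³.
8.17 × 10^4 × 5.20 × 10^96 kg/m³ = 4.25 × 10^101 kg/m³

4.25 × 10^101 kg/m³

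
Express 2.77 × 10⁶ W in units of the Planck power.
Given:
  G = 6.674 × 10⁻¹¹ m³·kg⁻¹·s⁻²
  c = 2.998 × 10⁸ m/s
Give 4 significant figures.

7.633 × 10⁻⁴⁷

Planck power: P_P = c⁵/G = 3.629 × 10⁵² W.
2.77 × 10⁶ / 3.629 × 10⁵² = 7.633 × 10⁻⁴⁷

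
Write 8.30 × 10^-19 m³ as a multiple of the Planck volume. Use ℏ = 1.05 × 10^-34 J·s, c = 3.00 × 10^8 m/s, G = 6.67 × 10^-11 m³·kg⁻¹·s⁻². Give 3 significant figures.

Planck volume: V_P = (ℏG/c³)^(3/2) = 4.18 × 10^-105 m³.
8.30 × 10^-19 / 4.18 × 10^-105 = 1.99 × 10^86

1.99 × 10^86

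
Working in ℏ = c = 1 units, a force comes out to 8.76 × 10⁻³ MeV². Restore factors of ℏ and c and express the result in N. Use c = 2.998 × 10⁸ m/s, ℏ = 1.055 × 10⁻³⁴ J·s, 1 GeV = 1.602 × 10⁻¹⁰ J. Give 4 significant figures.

Force is [E]/[L] = [E]²/(ℏc); restore (ℏc)⁻¹.
1 GeV² → 1/(ℏc) × (1 GeV in J)² = 8.114 × 10⁵ N.
Convert the energy scale: 8.76 × 10⁻³ MeV² = 8.76 × 10⁻⁹ GeV².
Result: 8.76 × 10⁻⁹ × 8.114 × 10⁵ = 7.108 × 10⁻³ N.

7.108 × 10⁻³ N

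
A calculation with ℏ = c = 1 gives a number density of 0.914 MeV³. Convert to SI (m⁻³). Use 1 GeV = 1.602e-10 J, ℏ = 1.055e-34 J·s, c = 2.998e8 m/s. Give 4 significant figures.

Number density is [L]⁻³ = [E]³/(ℏc)³.
1 GeV³ → 1/(ℏc)³ × (1 GeV in J)³ = 1.299e47 m⁻³.
Convert the energy scale: 0.914 MeV³ = 9.14e-10 GeV³.
Result: 9.14e-10 × 1.299e47 = 1.188e38 m⁻³.

1.188e38 m⁻³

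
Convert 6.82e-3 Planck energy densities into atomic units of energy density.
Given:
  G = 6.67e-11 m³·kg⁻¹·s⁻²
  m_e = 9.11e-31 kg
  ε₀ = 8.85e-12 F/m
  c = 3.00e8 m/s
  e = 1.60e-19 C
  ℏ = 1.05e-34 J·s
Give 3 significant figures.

1.06e98

Planck energy density: u_P = c⁷/(ℏG²) = 4.68e113 J/m³
atomic unit of energy density: u_au = E_h/a₀³ = m_e⁴e¹⁰/((4πε₀)⁵ℏ⁸) = 3.01e13 J/m³
6.82e-3 × 4.68e113 / 3.01e13 = 1.06e98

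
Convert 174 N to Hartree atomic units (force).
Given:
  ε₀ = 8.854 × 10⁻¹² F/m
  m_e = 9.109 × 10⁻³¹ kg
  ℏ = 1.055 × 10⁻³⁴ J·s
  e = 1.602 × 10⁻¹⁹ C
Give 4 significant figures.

2.117 × 10⁹

atomic unit of force: F_au = E_h/a₀ = m_e²e⁶/((4πε₀)³ℏ⁴) = 8.220 × 10⁻⁸ N.
174 / 8.220 × 10⁻⁸ = 2.117 × 10⁹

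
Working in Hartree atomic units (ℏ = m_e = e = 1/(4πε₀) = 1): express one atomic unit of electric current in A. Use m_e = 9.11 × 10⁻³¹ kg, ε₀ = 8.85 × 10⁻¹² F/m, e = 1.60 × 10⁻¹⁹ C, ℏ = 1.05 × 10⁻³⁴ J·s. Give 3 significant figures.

6.67 × 10⁻³ A

From ℏ = m_e = e = 1/(4πε₀) = 1 the current scale is I_au = e E_h/ℏ = m_e e⁵/((4πε₀)²ℏ³).
E_h = 4.38 × 10⁻¹⁸ J
e·E_h/ℏ = 6.67 × 10⁻³ A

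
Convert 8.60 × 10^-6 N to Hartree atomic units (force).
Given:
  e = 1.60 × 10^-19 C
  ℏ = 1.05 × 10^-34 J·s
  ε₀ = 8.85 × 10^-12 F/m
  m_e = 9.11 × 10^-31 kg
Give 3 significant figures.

103

atomic unit of force: F_au = E_h/a₀ = m_e²e⁶/((4πε₀)³ℏ⁴) = 8.33 × 10^-8 N.
8.60 × 10^-6 / 8.33 × 10^-8 = 103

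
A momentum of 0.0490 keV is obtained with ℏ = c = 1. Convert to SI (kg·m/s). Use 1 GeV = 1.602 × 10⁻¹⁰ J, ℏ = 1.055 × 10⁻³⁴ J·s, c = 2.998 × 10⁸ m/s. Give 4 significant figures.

Momentum is [E]/c; divide by c.
1 GeV → 1/c × (1 GeV in J) = 5.344 × 10⁻¹⁹ kg·m/s.
Convert the energy scale: 0.0490 keV = 4.90 × 10⁻⁸ GeV.
Result: 4.90 × 10⁻⁸ × 5.344 × 10⁻¹⁹ = 2.618 × 10⁻²⁶ kg·m/s.

2.618 × 10⁻²⁶ kg·m/s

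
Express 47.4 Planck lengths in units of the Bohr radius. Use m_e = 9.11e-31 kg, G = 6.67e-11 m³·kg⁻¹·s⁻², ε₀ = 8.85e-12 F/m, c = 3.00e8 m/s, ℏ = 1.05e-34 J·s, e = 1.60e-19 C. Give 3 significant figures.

Planck length: ℓ_P = √(ℏG/c³) = 1.61e-35 m
Bohr radius: a₀ = 4πε₀ℏ²/(m_e e²) = 5.26e-11 m
47.4 × 1.61e-35 / 5.26e-11 = 1.45e-23

1.45e-23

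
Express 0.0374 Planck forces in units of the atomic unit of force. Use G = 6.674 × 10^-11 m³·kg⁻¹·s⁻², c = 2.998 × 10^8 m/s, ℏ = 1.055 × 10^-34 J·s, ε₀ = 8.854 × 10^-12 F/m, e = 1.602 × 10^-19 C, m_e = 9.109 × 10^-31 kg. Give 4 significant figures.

5.507 × 10^49

Planck force: F_P = c⁴/G = 1.210 × 10^44 N
atomic unit of force: F_au = E_h/a₀ = m_e²e⁶/((4πε₀)³ℏ⁴) = 8.220 × 10^-8 N
0.0374 × 1.210 × 10^44 / 8.220 × 10^-8 = 5.507 × 10^49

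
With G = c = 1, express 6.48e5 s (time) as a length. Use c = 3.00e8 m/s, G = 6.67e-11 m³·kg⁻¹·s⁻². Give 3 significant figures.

1.94e14 m

Time → length via c.
6.48e5 s × (c) = 1.94e14 m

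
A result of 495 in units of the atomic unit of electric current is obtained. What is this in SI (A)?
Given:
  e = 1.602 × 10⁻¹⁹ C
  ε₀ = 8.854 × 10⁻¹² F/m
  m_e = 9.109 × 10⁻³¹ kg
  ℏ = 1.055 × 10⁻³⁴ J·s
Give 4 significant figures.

3.273 A

One atomic unit of electric current: I_au = e E_h/ℏ = m_e e⁵/((4πε₀)²ℏ³) = 6.612 × 10⁻³ A.
495 × 6.612 × 10⁻³ A = 3.273 A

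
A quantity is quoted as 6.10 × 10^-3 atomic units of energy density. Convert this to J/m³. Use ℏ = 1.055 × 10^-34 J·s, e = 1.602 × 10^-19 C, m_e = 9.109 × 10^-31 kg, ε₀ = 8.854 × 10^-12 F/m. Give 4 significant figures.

One atomic unit of energy density: u_au = E_h/a₀³ = m_e⁴e¹⁰/((4πε₀)⁵ℏ⁸) = 2.929 × 10^13 J/m³.
6.10 × 10^-3 × 2.929 × 10^13 J/m³ = 1.787 × 10^11 J/m³

1.787 × 10^11 J/m³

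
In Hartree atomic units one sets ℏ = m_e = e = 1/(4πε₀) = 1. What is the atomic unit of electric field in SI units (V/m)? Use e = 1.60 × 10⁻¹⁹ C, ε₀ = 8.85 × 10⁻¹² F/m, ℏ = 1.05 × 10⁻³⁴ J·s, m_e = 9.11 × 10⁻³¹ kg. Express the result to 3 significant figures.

5.20 × 10¹¹ V/m

E_au = E_h/(e a₀) = m_e²e⁵/((4πε₀)³ℏ⁴)
E_h = 4.38 × 10⁻¹⁸ J
a₀ = 5.26 × 10⁻¹¹ m
E_h/(e·a₀) = 5.20 × 10¹¹ V/m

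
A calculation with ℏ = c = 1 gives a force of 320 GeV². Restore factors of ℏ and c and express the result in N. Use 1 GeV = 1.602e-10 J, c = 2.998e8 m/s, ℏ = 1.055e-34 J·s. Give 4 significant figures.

Force is [E]/[L] = [E]²/(ℏc); restore (ℏc)⁻¹.
1 GeV² → 1/(ℏc) × (1 GeV in J)² = 8.114e5 N.
Result: 320 × 8.114e5 = 2.597e8 N.

2.597e8 N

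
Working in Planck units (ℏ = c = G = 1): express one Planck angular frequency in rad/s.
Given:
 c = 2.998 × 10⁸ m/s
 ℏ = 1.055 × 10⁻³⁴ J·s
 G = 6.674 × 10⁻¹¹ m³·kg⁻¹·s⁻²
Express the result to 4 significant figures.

The unique combination of the constants set to 1 with dimensions of angular frequency is ω_P = √(c⁵/(ℏG)).
  = √(3.440 × 10⁸⁶)
  = 1.855 × 10⁴³ rad/s

1.855 × 10⁴³ rad/s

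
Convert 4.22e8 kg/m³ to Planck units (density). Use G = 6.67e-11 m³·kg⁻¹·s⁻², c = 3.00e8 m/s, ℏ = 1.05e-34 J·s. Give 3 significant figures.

8.11e-89

Planck density: ρ_P = c⁵/(ℏG²) = 5.20e96 kg/m³.
4.22e8 / 5.20e96 = 8.11e-89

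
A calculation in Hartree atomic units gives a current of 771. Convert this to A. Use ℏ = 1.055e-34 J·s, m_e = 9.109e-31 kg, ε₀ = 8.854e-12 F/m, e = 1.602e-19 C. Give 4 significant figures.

One atomic unit of electric current: I_au = e E_h/ℏ = m_e e⁵/((4πε₀)²ℏ³) = 6.612e-3 A.
771 × 6.612e-3 A = 5.098 A

5.098 A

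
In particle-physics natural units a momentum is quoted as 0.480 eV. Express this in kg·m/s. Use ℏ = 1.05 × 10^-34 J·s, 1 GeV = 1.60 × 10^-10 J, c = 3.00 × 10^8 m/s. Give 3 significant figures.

2.56 × 10^-28 kg·m/s

Momentum is [E]/c; divide by c.
1 GeV → 1/c × (1 GeV in J) = 5.33 × 10^-19 kg·m/s.
Convert the energy scale: 0.480 eV = 4.80 × 10^-10 GeV.
Result: 4.80 × 10^-10 × 5.33 × 10^-19 = 2.56 × 10^-28 kg·m/s.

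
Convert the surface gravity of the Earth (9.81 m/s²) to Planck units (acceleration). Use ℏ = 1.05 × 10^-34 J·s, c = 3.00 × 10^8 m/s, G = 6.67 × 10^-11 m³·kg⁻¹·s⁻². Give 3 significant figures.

1.76 × 10^-51

Planck acceleration: a_P = √(c⁷/(ℏG)) = 5.59 × 10^51 m/s².
9.81 / 5.59 × 10^51 = 1.76 × 10^-51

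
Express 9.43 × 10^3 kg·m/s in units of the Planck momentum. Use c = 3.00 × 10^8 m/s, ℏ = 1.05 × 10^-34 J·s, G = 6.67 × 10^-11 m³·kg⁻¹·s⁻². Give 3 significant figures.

1.45 × 10^3

Planck momentum: p_P = √(ℏc³/G) = 6.52 kg·m/s.
9.43 × 10^3 / 6.52 = 1.45 × 10^3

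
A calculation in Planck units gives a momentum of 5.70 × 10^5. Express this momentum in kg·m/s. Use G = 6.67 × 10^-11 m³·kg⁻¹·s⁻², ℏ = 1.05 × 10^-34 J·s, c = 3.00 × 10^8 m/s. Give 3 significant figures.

3.72 × 10^6 kg·m/s

One Planck momentum: p_P = √(ℏc³/G) = 6.52 kg·m/s.
5.70 × 10^5 × 6.52 kg·m/s = 3.72 × 10^6 kg·m/s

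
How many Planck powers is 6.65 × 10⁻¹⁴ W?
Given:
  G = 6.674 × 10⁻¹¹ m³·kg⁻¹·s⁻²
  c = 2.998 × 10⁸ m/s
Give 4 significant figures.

1.833 × 10⁻⁶⁶

Planck power: P_P = c⁵/G = 3.629 × 10⁵² W.
6.65 × 10⁻¹⁴ / 3.629 × 10⁵² = 1.833 × 10⁻⁶⁶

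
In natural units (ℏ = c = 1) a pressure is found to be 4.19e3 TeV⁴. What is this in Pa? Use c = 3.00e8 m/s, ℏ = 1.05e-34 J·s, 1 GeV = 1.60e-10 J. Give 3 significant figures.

Pressure is [E]/[L]³ = [E]⁴/(ℏc)³.
1 GeV⁴ → 1/(ℏc)³ × (1 GeV in J)⁴ = 2.10e37 Pa.
Convert the energy scale: 4.19e3 TeV⁴ = 4.19e15 GeV⁴.
Result: 4.19e15 × 2.10e37 = 8.79e52 Pa.

8.79e52 Pa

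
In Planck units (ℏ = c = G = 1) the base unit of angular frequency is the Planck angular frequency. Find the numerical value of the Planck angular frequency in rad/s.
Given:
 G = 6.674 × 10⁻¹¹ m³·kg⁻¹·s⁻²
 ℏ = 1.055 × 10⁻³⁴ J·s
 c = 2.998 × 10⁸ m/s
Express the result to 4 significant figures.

ω_P = √(c⁵/(ℏG))
  = √(3.440 × 10⁸⁶)
  = 1.855 × 10⁴³ rad/s

1.855 × 10⁴³ rad/s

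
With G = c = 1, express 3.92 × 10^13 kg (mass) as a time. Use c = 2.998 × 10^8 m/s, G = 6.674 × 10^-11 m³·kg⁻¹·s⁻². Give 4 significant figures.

Mass → time via G/c³.
3.92 × 10^13 kg × (G/c³) = 9.709 × 10^-23 s

9.709 × 10^-23 s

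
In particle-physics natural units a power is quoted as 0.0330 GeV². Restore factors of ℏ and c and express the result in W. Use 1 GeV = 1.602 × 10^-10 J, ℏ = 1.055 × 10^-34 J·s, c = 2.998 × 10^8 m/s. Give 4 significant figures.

Power is [E]/[T] = [E]²/ℏ.
1 GeV² → 1/ℏ × (1 GeV in J)² = 2.433 × 10^14 W.
Result: 0.0330 × 2.433 × 10^14 = 8.028 × 10^12 W.

8.028 × 10^12 W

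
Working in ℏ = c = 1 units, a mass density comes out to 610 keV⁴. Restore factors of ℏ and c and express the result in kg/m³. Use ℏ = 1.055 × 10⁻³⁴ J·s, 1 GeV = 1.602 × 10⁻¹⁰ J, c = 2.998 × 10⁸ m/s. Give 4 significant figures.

0.1413 kg/m³

Mass density is [E]/(c²[L]³) = [E]⁴/(ℏ³c⁵).
1 GeV⁴ → 1/(ℏ³c⁵) × (1 GeV in J)⁴ = 2.316 × 10²⁰ kg/m³.
Convert the energy scale: 610 keV⁴ = 6.10 × 10⁻²² GeV⁴.
Result: 6.10 × 10⁻²² × 2.316 × 10²⁰ = 0.1413 kg/m³.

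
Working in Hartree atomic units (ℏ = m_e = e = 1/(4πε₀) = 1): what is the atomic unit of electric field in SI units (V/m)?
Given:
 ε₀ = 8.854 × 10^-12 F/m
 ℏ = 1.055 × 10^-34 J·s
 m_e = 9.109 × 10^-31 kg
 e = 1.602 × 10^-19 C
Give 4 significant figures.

From ℏ = m_e = e = 1/(4πε₀) = 1 the electric field scale is E_au = E_h/(e a₀) = m_e²e⁵/((4πε₀)³ℏ⁴).
E_h = 4.354 × 10^-18 J
a₀ = 5.297 × 10^-11 m
E_h/(e·a₀) = 5.131 × 10^11 V/m

5.131 × 10^11 V/m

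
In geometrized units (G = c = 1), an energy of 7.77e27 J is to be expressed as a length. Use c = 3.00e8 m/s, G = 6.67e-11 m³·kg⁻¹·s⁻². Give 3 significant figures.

Energy → length via G/c⁴.
7.77e27 J × (G/c⁴) = 6.40e-17 m

6.40e-17 m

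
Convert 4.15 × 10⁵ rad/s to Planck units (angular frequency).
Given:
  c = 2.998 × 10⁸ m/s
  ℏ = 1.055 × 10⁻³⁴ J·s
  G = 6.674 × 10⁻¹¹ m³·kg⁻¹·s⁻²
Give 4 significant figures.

Planck angular frequency: ω_P = √(c⁵/(ℏG)) = 1.855 × 10⁴³ rad/s.
4.15 × 10⁵ / 1.855 × 10⁴³ = 2.238 × 10⁻³⁸

2.238 × 10⁻³⁸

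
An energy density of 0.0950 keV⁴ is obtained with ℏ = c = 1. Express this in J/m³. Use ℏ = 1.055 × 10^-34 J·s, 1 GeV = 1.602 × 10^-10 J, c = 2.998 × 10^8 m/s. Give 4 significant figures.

1.978 × 10^12 J/m³

[E]/[L]³ = [E]⁴/(ℏc)³; restore (ℏc)⁻³.
1 GeV⁴ → 1/(ℏc)³ × (1 GeV in J)⁴ = 2.082 × 10^37 J/m³.
Convert the energy scale: 0.0950 keV⁴ = 9.50 × 10^-26 GeV⁴.
Result: 9.50 × 10^-26 × 2.082 × 10^37 = 1.978 × 10^12 J/m³.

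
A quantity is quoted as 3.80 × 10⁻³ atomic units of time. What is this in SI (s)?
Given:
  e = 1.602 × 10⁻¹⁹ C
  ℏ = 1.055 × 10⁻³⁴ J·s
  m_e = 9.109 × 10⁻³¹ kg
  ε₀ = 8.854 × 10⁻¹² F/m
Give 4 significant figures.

One atomic unit of time: τ_au = (4πε₀)²ℏ³/(m_e e⁴) = 2.423 × 10⁻¹⁷ s.
3.80 × 10⁻³ × 2.423 × 10⁻¹⁷ s = 9.207 × 10⁻²⁰ s

9.207 × 10⁻²⁰ s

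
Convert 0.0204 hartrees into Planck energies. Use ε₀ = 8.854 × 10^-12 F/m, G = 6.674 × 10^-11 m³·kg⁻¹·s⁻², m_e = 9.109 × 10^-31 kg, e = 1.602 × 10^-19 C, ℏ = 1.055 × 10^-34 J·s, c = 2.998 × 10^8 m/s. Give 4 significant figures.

hartree: E_h = m_e e⁴/(4πε₀ℏ)² = 4.354 × 10^-18 J
Planck energy: E_P = √(ℏc⁵/G) = 1.957 × 10^9 J
0.0204 × 4.354 × 10^-18 / 1.957 × 10^9 = 4.540 × 10^-29

4.540 × 10^-29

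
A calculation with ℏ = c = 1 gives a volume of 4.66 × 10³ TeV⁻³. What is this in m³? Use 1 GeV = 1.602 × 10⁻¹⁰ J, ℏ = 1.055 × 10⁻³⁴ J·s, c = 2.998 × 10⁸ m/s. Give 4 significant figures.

3.586 × 10⁻⁵³ m³

Volume is [L]³ = [E]⁻³·(ℏc)³.
1 GeV⁻³ → (ℏc)³ × (1 GeV in J)⁻³ = 7.696 × 10⁻⁴⁸ m³.
Convert the energy scale: 4.66 × 10³ TeV⁻³ = 4.66 × 10⁻⁶ GeV⁻³.
Result: 4.66 × 10⁻⁶ × 7.696 × 10⁻⁴⁸ = 3.586 × 10⁻⁵³ m³.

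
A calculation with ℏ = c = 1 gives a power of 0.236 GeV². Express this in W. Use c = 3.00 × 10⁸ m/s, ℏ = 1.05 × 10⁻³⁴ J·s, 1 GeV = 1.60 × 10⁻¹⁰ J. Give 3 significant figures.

5.75 × 10¹³ W

Power is [E]/[T] = [E]²/ℏ.
1 GeV² → 1/ℏ × (1 GeV in J)² = 2.44 × 10¹⁴ W.
Result: 0.236 × 2.44 × 10¹⁴ = 5.75 × 10¹³ W.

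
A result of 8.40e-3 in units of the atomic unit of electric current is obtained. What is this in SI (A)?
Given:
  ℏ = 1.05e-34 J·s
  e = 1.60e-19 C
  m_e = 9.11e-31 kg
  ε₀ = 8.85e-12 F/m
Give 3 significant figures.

One atomic unit of electric current: I_au = e E_h/ℏ = m_e e⁵/((4πε₀)²ℏ³) = 6.67e-3 A.
8.40e-3 × 6.67e-3 A = 5.60e-5 A

5.60e-5 A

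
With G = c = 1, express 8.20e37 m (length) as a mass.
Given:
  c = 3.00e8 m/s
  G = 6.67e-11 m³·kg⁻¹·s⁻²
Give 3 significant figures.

1.11e65 kg

Length → mass via c²/G.
8.20e37 m × (c²/G) = 1.11e65 kg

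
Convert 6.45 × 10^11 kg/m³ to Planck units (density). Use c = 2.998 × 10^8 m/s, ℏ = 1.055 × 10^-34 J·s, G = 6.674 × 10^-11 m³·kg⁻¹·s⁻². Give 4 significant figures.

Planck density: ρ_P = c⁵/(ℏG²) = 5.154 × 10^96 kg/m³.
6.45 × 10^11 / 5.154 × 10^96 = 1.251 × 10^-85

1.251 × 10^-85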